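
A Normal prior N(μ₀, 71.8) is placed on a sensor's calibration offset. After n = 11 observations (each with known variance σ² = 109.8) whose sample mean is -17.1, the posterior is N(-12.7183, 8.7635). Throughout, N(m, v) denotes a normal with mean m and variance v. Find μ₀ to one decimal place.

μ₀ = 18.8

The posterior mean is a precision-weighted average: μ_n = (τ₀μ₀ + τ_data·x̄)/(τ₀+τ_data), with τ₀=1/σ₀² and τ_data=n/σ².
Here τ₀ = 1/71.8 = 0.013928 and τ_data = 11/109.8 = 0.100182, so τ_n = 0.114110.
Rearranging for μ₀: μ₀ = (μ_n·τ_n − τ_data·x̄)/τ₀ = (-12.7183·0.114110 − 0.100182·-17.1) / 0.013928 = 0.261827/0.013928 ≈ 18.8.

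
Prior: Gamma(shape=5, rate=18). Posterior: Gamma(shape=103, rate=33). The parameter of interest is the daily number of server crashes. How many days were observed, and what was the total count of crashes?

Gamma–Poisson conjugacy: posterior shape = α + Σxᵢ, posterior rate = β + n.
Matching: Σxᵢ = 103 − 5 = 98 and n = 33 − 18 = 15.

n = 15 days with total 98 crashes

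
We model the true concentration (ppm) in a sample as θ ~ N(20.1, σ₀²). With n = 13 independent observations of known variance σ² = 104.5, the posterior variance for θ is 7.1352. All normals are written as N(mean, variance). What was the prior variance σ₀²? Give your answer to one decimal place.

For the Normal–Normal model with known σ², precisions add: τ_n = τ₀ + n/σ².
So 1/σ₀² = 1/7.1352 − 13/104.5 = 0.140150 − 0.124402 = 0.015748.
Hence σ₀² = 1/0.015748 ≈ 63.5.

σ₀² = 63.5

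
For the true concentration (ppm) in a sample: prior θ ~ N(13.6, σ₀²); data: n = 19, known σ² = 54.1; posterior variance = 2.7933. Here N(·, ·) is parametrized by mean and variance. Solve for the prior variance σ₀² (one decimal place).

For the Normal–Normal model with known σ², precisions add: τ_n = τ₀ + n/σ².
So 1/σ₀² = 1/2.7933 − 19/54.1 = 0.357999 − 0.351201 = 0.006798.
Hence σ₀² = 1/0.006798 ≈ 147.1.

σ₀² = 147.1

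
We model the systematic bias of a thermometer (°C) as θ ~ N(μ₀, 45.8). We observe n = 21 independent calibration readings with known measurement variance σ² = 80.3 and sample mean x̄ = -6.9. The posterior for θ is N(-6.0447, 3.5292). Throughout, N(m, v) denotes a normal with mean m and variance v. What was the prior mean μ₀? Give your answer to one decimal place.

With known observation variance, the Normal–Normal posterior has precision τ_n = τ₀ + n/σ² and mean μ_n = (τ₀μ₀ + (n/σ²)x̄)/τ_n.
Here τ₀ = 1/45.8 = 0.021834 and τ_data = 21/80.3 = 0.261519, so τ_n = 0.283353.
Rearranging for μ₀: μ₀ = (μ_n·τ_n − τ_data·x̄)/τ₀ = (-6.0447·0.283353 − 0.261519·-6.9) / 0.021834 = 0.091697/0.021834 ≈ 4.2.

μ₀ = 4.2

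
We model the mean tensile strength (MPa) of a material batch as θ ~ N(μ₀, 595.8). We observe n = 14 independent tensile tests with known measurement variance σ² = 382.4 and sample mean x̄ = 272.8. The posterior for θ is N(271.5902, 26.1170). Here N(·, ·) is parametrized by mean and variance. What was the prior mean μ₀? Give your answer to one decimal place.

With known observation variance, the Normal–Normal posterior has precision τ_n = τ₀ + n/σ² and mean μ_n = (τ₀μ₀ + (n/σ²)x̄)/τ_n.
Here τ₀ = 1/595.8 = 0.001678 and τ_data = 14/382.4 = 0.036611, so τ_n = 0.038289.
Rearranging for μ₀: μ₀ = (μ_n·τ_n − τ_data·x̄)/τ₀ = (271.5902·0.038289 − 0.036611·272.8) / 0.001678 = 0.411436/0.001678 ≈ 245.2.

μ₀ = 245.2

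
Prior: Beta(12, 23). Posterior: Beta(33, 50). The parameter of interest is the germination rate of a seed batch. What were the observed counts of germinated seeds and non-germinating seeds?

21 germinated seeds and 27 non-germinating seeds

Beta is conjugate to the binomial likelihood: posterior = Beta(a+s, b+f).
So s = 33 − 12 = 21 and f = 50 − 23 = 27.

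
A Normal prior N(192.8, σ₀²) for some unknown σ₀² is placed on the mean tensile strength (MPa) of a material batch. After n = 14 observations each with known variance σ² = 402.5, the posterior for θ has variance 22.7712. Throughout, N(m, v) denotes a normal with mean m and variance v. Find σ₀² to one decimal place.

σ₀² = 109.5

Posterior precision equals prior precision plus data precision: 1/σ_n² = 1/σ₀² + n/σ².
So 1/σ₀² = 1/22.7712 − 14/402.5 = 0.043915 − 0.034783 = 0.009132.
Hence σ₀² = 1/0.009132 ≈ 109.5.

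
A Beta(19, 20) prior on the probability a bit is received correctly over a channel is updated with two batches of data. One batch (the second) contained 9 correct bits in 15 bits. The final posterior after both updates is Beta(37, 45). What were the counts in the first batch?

9 correct bits and 19 errors

Because Beta–binomial updating is additive in the counts, the combined data contributed (α_post−α_prior, β_post−β_prior) successes and failures.
Total across both batches: 37−19=18 correct bits, 45−20=25 errors.
Subtract the second batch: 18−9=9 correct bits and 25−6=19 errors.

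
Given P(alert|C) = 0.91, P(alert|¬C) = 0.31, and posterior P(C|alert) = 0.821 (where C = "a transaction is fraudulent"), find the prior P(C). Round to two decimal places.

P(C) = 0.61

Bayes' rule in odds form gives O(C|E) = O(C)·[P(E|C)/P(E|¬C)], hence O(C) = O(C|E)/LR.
Posterior odds = 0.821/(1−0.821) = 4.5866. LR = 0.91/0.31 = 2.9355.
Prior odds = 4.5866/2.9355 = 1.5625, so P(C) = 1.5625/(1+1.5625) ≈ 0.61.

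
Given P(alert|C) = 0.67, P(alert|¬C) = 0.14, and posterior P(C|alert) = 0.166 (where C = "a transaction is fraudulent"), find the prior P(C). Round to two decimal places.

Bayes' rule in odds form gives O(C|E) = O(C)·[P(E|C)/P(E|¬C)], hence O(C) = O(C|E)/LR.
Posterior odds = 0.166/(1−0.166) = 0.1990. LR = 0.67/0.14 = 4.7857.
Prior odds = 0.1990/4.7857 = 0.0416, so P(C) = 0.0416/(1+0.0416) ≈ 0.04.

P(C) = 0.04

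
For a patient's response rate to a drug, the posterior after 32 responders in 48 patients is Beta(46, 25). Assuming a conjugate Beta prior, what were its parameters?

Under Beta–binomial conjugacy the posterior parameters are (a+s, b+f).
Subtract the data counts: 46−32=14, 25−16=9.

Beta(14, 9)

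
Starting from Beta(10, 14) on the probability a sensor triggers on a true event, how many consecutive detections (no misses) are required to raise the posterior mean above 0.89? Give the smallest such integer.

k = 104

After k detections and 0 misses the posterior is Beta(10+k, 14), with mean (10+k)/(10+14+k).
Set (10+k)/(24+k) > 0.89 and solve: k > (0.89·24 − 10)/(1 − 0.89) = 103.273.
The smallest integer exceeding 103.273 is 104.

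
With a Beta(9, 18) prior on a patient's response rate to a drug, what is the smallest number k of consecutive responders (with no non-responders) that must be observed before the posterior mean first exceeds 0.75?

After k responders and 0 non-responders the posterior is Beta(9+k, 18), with mean (9+k)/(9+18+k).
Set (9+k)/(27+k) > 0.75 and solve: k > (0.75·27 − 9)/(1 − 0.75) = 45.000.
The smallest integer exceeding 45.000 is 46, and checking k=46: (55)/(73) = 0.7534 > 0.75.

k = 46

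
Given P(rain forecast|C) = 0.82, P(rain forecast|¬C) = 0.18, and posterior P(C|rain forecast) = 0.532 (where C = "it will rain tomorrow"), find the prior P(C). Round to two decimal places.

Bayes' rule in odds form gives O(C|E) = O(C)·[P(E|C)/P(E|¬C)], hence O(C) = O(C|E)/LR.
Posterior odds = 0.532/(1−0.532) = 1.1368. LR = 0.82/0.18 = 4.5556.
Prior odds = 1.1368/4.5556 = 0.2495, so P(C) = 0.2495/(1+0.2495) ≈ 0.20.

P(C) = 0.20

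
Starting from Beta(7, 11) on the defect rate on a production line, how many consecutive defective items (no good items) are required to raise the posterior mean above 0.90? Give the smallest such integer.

After k defective items and 0 good items the posterior is Beta(7+k, 11), with mean (7+k)/(7+11+k).
Set (7+k)/(18+k) > 0.90 and solve: k > (0.90·18 − 7)/(1 − 0.90) = 92.000.
The smallest integer exceeding 92.000 is 93, and checking k=93: (100)/(111) = 0.9009 > 0.90.

k = 93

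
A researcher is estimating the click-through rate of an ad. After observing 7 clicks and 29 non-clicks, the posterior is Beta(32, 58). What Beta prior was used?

Beta(25, 29)

A Beta(α, β) prior with s successes and f failures in binomial data gives a Beta(α+s, β+f) posterior.
Subtract the data counts: 32−7=25, 58−29=29.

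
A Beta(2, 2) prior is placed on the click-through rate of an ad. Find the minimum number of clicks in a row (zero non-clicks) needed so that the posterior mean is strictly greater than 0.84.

After k clicks and 0 non-clicks the posterior is Beta(2+k, 2), with mean (2+k)/(2+2+k).
Set (2+k)/(4+k) > 0.84 and solve: k > (0.84·4 − 2)/(1 − 0.84) = 8.500.
The smallest integer exceeding 8.500 is 9.

k = 9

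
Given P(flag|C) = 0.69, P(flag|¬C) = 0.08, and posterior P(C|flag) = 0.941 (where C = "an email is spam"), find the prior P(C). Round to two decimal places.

P(C) = 0.65

In odds form, posterior odds = prior odds × likelihood ratio, so prior odds = posterior odds ÷ LR.
Posterior odds = 0.941/(1−0.941) = 15.9492. LR = 0.69/0.08 = 8.6250.
Prior odds = 15.9492/8.6250 = 1.8492, so P(C) = 1.8492/(1+1.8492) ≈ 0.65.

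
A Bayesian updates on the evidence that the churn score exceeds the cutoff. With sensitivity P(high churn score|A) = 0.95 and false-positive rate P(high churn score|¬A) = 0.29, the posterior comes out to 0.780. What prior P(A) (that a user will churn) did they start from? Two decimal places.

P(A) = 0.52

Bayes' rule in odds form gives O(A|E) = O(A)·[P(E|A)/P(E|¬A)], hence O(A) = O(A|E)/LR.
Posterior odds = 0.780/(1−0.780) = 3.5455. LR = 0.95/0.29 = 3.2759.
Prior odds = 3.5455/3.2759 = 1.0823, so P(A) = 1.0823/(1+1.0823) ≈ 0.52.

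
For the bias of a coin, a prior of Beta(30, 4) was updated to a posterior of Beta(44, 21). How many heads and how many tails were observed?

Under Beta–binomial conjugacy the posterior parameters are (α+s, β+f).
So s = 44 − 30 = 14 and f = 21 − 4 = 17.

14 heads and 17 tails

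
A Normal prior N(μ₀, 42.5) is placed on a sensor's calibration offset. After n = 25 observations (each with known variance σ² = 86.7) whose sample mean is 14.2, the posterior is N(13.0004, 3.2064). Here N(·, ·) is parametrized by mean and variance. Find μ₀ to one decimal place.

The posterior mean is a precision-weighted average: μ_n = (τ₀μ₀ + τ_data·x̄)/(τ₀+τ_data), with τ₀=1/σ₀² and τ_data=n/σ².
Here τ₀ = 1/42.5 = 0.023529 and τ_data = 25/86.7 = 0.288351, so τ_n = 0.311880.
Rearranging for μ₀: μ₀ = (μ_n·τ_n − τ_data·x̄)/τ₀ = (13.0004·0.311880 − 0.288351·14.2) / 0.023529 = -0.040019/0.023529 ≈ -1.7.

μ₀ = -1.7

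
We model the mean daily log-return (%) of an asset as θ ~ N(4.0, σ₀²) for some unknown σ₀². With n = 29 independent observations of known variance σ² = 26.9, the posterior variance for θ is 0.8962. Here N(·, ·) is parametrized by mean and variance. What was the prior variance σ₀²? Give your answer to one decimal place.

For the Normal–Normal model with known σ², precisions add: τ_n = τ₀ + n/σ².
So 1/σ₀² = 1/0.8962 − 29/26.9 = 1.115822 − 1.078067 = 0.037755.
Hence σ₀² = 1/0.037755 ≈ 26.5.

σ₀² = 26.5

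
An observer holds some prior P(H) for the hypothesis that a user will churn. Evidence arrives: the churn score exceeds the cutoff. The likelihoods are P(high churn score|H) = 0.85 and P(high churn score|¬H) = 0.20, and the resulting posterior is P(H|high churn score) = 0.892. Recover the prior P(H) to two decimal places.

In odds form, posterior odds = prior odds × likelihood ratio, so prior odds = posterior odds ÷ LR.
Posterior odds = 0.892/(1−0.892) = 8.2593. LR = 0.85/0.20 = 4.2500.
Prior odds = 8.2593/4.2500 = 1.9434, so P(H) = 1.9434/(1+1.9434) ≈ 0.66.

P(H) = 0.66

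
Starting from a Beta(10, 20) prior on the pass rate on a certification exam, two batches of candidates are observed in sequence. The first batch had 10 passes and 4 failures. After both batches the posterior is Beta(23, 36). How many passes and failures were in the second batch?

3 passes and 12 failures

Because Beta–binomial updating is additive in the counts, the combined data contributed (α_post−α_prior, β_post−β_prior) successes and failures.
Total across both batches: 23−10=13 passes, 36−20=16 failures.
Subtract the first batch: 13−10=3 passes and 16−4=12 failures.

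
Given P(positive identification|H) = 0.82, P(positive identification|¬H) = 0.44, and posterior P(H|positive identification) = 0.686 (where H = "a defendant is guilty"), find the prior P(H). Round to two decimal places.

P(H) = 0.54

In odds form, posterior odds = prior odds × likelihood ratio, so prior odds = posterior odds ÷ LR.
Posterior odds = 0.686/(1−0.686) = 2.1847. LR = 0.82/0.44 = 1.8636.
Prior odds = 2.1847/1.8636 = 1.1723, so P(H) = 1.1723/(1+1.1723) ≈ 0.54.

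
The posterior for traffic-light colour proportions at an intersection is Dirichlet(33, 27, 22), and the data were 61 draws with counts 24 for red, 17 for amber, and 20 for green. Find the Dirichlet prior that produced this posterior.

For a Dirichlet(α) prior with multinomial counts c, the posterior is Dirichlet(α + c) componentwise.
Subtract each count from the matching posterior parameter: 33−24=9, 27−17=10, 22−20=2.

Dirichlet(9, 10, 2)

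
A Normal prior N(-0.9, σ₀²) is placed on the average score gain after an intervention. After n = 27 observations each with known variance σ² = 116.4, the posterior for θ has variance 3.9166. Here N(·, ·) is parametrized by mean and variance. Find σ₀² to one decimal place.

σ₀² = 42.8

For the Normal–Normal model with known σ², precisions add: τ_n = τ₀ + n/σ².
So 1/σ₀² = 1/3.9166 − 27/116.4 = 0.255323 − 0.231959 = 0.023364.
Hence σ₀² = 1/0.023364 ≈ 42.8.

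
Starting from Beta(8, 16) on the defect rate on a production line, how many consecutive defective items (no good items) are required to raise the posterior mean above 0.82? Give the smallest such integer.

k = 65

After k defective items and 0 good items the posterior is Beta(8+k, 16), with mean (8+k)/(8+16+k).
Set (8+k)/(24+k) > 0.82 and solve: k > (0.82·24 − 8)/(1 − 0.82) = 64.889.
The smallest integer exceeding 64.889 is 65, and checking k=65: (73)/(89) = 0.8202 > 0.82.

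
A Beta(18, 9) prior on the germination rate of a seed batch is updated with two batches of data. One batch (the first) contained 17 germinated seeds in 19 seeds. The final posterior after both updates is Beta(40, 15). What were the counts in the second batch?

5 germinated seeds and 4 non-germinating seeds

Sequential conjugate updates are equivalent to a single update on the pooled data, so total successes = posterior α − prior α and total failures = posterior β − prior β.
Total across both batches: 40−18=22 germinated seeds, 15−9=6 non-germinating seeds.
Subtract the first batch: 22−17=5 germinated seeds and 6−2=4 non-germinating seeds.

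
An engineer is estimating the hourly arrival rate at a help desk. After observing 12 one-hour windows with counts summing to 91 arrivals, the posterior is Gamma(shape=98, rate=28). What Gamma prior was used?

Gamma(shape=7, rate=16)

A Gamma(α, β) prior (rate parametrization) on a Poisson rate with n observations summing to S gives posterior Gamma(α+S, β+n).
So α = 98 − 91 = 7 and β = 28 − 12 = 16.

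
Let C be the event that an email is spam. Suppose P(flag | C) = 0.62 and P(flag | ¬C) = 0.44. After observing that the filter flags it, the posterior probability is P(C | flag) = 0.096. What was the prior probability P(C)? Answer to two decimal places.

P(C) = 0.07

Bayes' rule in odds form gives O(C|E) = O(C)·[P(E|C)/P(E|¬C)], hence O(C) = O(C|E)/LR.
Posterior odds = 0.096/(1−0.096) = 0.1062. LR = 0.62/0.44 = 1.4091.
Prior odds = 0.1062/1.4091 = 0.0754, so P(C) = 0.0754/(1+0.0754) ≈ 0.07.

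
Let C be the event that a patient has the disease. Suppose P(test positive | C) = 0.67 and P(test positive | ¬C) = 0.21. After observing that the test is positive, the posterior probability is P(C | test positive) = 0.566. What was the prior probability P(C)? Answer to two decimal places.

In odds form, posterior odds = prior odds × likelihood ratio, so prior odds = posterior odds ÷ LR.
Posterior odds = 0.566/(1−0.566) = 1.3041. LR = 0.67/0.21 = 3.1905.
Prior odds = 1.3041/3.1905 = 0.4087, so P(C) = 0.4087/(1+0.4087) ≈ 0.29.

P(C) = 0.29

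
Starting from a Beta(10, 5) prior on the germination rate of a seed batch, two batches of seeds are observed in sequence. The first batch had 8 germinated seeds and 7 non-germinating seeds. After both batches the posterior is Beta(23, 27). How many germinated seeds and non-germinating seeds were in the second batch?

Sequential conjugate updates are equivalent to a single update on the pooled data, so total successes = posterior α − prior α and total failures = posterior β − prior β.
Total across both batches: 23−10=13 germinated seeds, 27−5=22 non-germinating seeds.
Subtract the first batch: 13−8=5 germinated seeds and 22−7=15 non-germinating seeds.

5 germinated seeds and 15 non-germinating seeds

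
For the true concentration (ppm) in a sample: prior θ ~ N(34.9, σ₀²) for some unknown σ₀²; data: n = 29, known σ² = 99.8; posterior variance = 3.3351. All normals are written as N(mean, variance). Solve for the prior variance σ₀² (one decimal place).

For the Normal–Normal model with known σ², precisions add: τ_n = τ₀ + n/σ².
So 1/σ₀² = 1/3.3351 − 29/99.8 = 0.299841 − 0.290581 = 0.009260.
Hence σ₀² = 1/0.009260 ≈ 108.0.

σ₀² = 108.0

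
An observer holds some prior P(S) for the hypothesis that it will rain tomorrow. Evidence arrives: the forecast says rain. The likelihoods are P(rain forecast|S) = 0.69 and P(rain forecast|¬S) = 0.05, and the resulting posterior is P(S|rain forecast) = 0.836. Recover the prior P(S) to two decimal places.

P(S) = 0.27

Bayes' rule in odds form gives O(S|E) = O(S)·[P(E|S)/P(E|¬S)], hence O(S) = O(S|E)/LR.
Posterior odds = 0.836/(1−0.836) = 5.0976. LR = 0.69/0.05 = 13.8000.
Prior odds = 5.0976/13.8000 = 0.3694, so P(S) = 0.3694/(1+0.3694) ≈ 0.27.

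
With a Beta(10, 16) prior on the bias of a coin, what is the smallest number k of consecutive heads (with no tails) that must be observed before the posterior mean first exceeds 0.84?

After k heads and 0 tails the posterior is Beta(10+k, 16), with mean (10+k)/(10+16+k).
Set (10+k)/(26+k) > 0.84 and solve: k > (0.84·26 − 10)/(1 − 0.84) = 74.000.
The smallest integer exceeding 74.000 is 75, and checking k=75: (85)/(101) = 0.8416 > 0.84.

k = 75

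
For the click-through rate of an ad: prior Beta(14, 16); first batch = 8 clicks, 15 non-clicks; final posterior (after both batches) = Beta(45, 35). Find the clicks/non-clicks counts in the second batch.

Sequential conjugate updates are equivalent to a single update on the pooled data, so total successes = posterior α − prior α and total failures = posterior β − prior β.
Total across both batches: 45−14=31 clicks, 35−16=19 non-clicks.
Subtract the first batch: 31−8=23 clicks and 19−15=4 non-clicks.

23 clicks and 4 non-clicks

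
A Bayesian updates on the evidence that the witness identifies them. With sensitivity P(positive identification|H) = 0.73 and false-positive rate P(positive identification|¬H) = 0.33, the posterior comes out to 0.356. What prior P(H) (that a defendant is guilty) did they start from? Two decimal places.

Bayes' rule in odds form gives O(H|E) = O(H)·[P(E|H)/P(E|¬H)], hence O(H) = O(H|E)/LR.
Posterior odds = 0.356/(1−0.356) = 0.5528. LR = 0.73/0.33 = 2.2121.
Prior odds = 0.5528/2.2121 = 0.2499, so P(H) = 0.2499/(1+0.2499) ≈ 0.20.

P(H) = 0.20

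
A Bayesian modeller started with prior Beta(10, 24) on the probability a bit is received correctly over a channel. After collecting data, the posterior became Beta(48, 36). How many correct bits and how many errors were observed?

38 correct bits and 12 errors

Beta is conjugate to the binomial likelihood: posterior = Beta(a+s, b+f).
Match parameters: s=48−10=38, f=36−24=12.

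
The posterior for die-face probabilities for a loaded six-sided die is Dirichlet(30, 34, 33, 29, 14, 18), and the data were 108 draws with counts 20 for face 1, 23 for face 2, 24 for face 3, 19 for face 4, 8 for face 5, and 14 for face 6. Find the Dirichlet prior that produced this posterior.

Dirichlet(10, 11, 9, 10, 6, 4)

For a Dirichlet(α) prior with multinomial counts c, the posterior is Dirichlet(α + c) componentwise.
Subtract each count from the matching posterior parameter: 30−20=10, 34−23=11, 33−24=9, 29−19=10, 14−8=6, 18−14=4.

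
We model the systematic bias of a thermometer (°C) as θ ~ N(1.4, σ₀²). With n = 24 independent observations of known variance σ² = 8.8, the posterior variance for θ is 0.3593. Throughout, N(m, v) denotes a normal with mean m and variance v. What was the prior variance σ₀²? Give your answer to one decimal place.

Posterior precision equals prior precision plus data precision: 1/σ_n² = 1/σ₀² + n/σ².
So 1/σ₀² = 1/0.3593 − 24/8.8 = 2.783190 − 2.727273 = 0.055917.
Hence σ₀² = 1/0.055917 ≈ 17.9.

σ₀² = 17.9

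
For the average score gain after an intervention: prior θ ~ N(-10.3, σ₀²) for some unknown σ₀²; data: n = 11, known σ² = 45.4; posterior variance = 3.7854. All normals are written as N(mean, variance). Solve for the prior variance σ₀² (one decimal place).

σ₀² = 45.7

Posterior precision equals prior precision plus data precision: 1/σ_n² = 1/σ₀² + n/σ².
So 1/σ₀² = 1/3.7854 − 11/45.4 = 0.264173 − 0.242291 = 0.021882.
Hence σ₀² = 1/0.021882 ≈ 45.7.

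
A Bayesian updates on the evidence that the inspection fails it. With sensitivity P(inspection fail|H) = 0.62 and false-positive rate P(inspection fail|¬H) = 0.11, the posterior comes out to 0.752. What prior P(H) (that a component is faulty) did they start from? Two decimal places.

In odds form, posterior odds = prior odds × likelihood ratio, so prior odds = posterior odds ÷ LR.
Posterior odds = 0.752/(1−0.752) = 3.0323. LR = 0.62/0.11 = 5.6364.
Prior odds = 3.0323/5.6364 = 0.5380, so P(H) = 0.5380/(1+0.5380) ≈ 0.35.

P(H) = 0.35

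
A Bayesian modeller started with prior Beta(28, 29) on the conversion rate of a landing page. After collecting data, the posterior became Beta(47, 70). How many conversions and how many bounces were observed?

19 conversions and 41 bounces

Under Beta–binomial conjugacy the posterior parameters are (α+s, β+f).
Match parameters: s=47−28=19, f=70−29=41.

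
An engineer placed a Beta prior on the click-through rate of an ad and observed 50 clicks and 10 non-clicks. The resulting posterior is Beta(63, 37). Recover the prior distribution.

Under Beta–binomial conjugacy the posterior parameters are (α+s, β+f).
So α = 63 − 50 = 13 and β = 37 − 10 = 27.

Beta(13, 27)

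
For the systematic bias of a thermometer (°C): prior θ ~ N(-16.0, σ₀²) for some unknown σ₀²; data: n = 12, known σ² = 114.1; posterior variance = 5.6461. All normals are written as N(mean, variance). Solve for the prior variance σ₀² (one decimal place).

σ₀² = 13.9

For the Normal–Normal model with known σ², precisions add: τ_n = τ₀ + n/σ².
So 1/σ₀² = 1/5.6461 − 12/114.1 = 0.177113 − 0.105171 = 0.071942.
Hence σ₀² = 1/0.071942 ≈ 13.9.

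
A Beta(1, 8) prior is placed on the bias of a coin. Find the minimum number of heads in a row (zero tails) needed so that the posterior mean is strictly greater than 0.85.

k = 45

After k heads and 0 tails the posterior is Beta(1+k, 8), with mean (1+k)/(1+8+k).
Set (1+k)/(9+k) > 0.85 and solve: k > (0.85·9 − 1)/(1 − 0.85) = 44.333.
The smallest integer exceeding 44.333 is 45.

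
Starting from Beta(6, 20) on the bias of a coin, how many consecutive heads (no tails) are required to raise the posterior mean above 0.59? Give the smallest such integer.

After k heads and 0 tails the posterior is Beta(6+k, 20), with mean (6+k)/(6+20+k).
Set (6+k)/(26+k) > 0.59 and solve: k > (0.59·26 − 6)/(1 − 0.59) = 22.780.
The smallest integer exceeding 22.780 is 23.

k = 23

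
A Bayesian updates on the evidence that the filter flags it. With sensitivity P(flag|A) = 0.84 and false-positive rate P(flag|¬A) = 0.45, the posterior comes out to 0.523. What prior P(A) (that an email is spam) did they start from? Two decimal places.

In odds form, posterior odds = prior odds × likelihood ratio, so prior odds = posterior odds ÷ LR.
Posterior odds = 0.523/(1−0.523) = 1.0964. LR = 0.84/0.45 = 1.8667.
Prior odds = 1.0964/1.8667 = 0.5873, so P(A) = 0.5873/(1+0.5873) ≈ 0.37.

P(A) = 0.37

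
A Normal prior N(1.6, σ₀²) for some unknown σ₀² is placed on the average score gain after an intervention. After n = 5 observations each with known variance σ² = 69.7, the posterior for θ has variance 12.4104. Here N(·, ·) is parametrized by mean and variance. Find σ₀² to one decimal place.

Posterior precision equals prior precision plus data precision: 1/σ_n² = 1/σ₀² + n/σ².
So 1/σ₀² = 1/12.4104 − 5/69.7 = 0.080578 − 0.071736 = 0.008842.
Hence σ₀² = 1/0.008842 ≈ 113.1.

σ₀² = 113.1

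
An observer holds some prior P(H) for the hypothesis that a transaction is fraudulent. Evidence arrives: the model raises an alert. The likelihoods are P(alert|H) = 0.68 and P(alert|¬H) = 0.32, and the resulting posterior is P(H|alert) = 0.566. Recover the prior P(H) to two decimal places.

P(H) = 0.38

In odds form, posterior odds = prior odds × likelihood ratio, so prior odds = posterior odds ÷ LR.
Posterior odds = 0.566/(1−0.566) = 1.3041. LR = 0.68/0.32 = 2.1250.
Prior odds = 1.3041/2.1250 = 0.6137, so P(H) = 0.6137/(1+0.6137) ≈ 0.38.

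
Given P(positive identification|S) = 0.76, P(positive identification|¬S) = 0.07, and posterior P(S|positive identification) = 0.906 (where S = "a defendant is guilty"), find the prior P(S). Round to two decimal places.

In odds form, posterior odds = prior odds × likelihood ratio, so prior odds = posterior odds ÷ LR.
Posterior odds = 0.906/(1−0.906) = 9.6383. LR = 0.76/0.07 = 10.8571.
Prior odds = 9.6383/10.8571 = 0.8877, so P(S) = 0.8877/(1+0.8877) ≈ 0.47.

P(S) = 0.47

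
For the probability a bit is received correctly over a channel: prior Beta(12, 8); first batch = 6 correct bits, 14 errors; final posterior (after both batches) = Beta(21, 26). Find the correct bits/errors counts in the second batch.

3 correct bits and 4 errors

Sequential conjugate updates are equivalent to a single update on the pooled data, so total successes = posterior α − prior α and total failures = posterior β − prior β.
Total across both batches: 21−12=9 correct bits, 26−8=18 errors.
Subtract the first batch: 9−6=3 correct bits and 18−14=4 errors.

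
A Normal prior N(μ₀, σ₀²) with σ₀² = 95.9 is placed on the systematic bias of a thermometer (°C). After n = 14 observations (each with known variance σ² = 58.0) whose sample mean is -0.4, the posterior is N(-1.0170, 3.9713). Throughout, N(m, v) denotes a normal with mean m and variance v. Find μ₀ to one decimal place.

With known observation variance, the Normal–Normal posterior has precision τ_n = τ₀ + n/σ² and mean μ_n = (τ₀μ₀ + (n/σ²)x̄)/τ_n.
Here τ₀ = 1/95.9 = 0.010428 and τ_data = 14/58.0 = 0.241379, so τ_n = 0.251807.
Rearranging for μ₀: μ₀ = (μ_n·τ_n − τ_data·x̄)/τ₀ = (-1.0170·0.251807 − 0.241379·-0.4) / 0.010428 = -0.159536/0.010428 ≈ -15.3.

μ₀ = -15.3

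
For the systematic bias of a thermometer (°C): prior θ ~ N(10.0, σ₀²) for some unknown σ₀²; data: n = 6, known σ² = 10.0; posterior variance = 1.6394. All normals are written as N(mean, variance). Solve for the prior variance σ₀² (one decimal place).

For the Normal–Normal model with known σ², precisions add: τ_n = τ₀ + n/σ².
So 1/σ₀² = 1/1.6394 − 6/10.0 = 0.609979 − 0.600000 = 0.009979.
Hence σ₀² = 1/0.009979 ≈ 100.2.

σ₀² = 100.2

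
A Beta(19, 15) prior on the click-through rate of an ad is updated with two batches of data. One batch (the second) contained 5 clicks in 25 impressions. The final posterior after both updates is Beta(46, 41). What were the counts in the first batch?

Sequential conjugate updates are equivalent to a single update on the pooled data, so total successes = posterior α − prior α and total failures = posterior β − prior β.
Total across both batches: 46−19=27 clicks, 41−15=26 non-clicks.
Subtract the second batch: 27−5=22 clicks and 26−20=6 non-clicks.

22 clicks and 6 non-clicks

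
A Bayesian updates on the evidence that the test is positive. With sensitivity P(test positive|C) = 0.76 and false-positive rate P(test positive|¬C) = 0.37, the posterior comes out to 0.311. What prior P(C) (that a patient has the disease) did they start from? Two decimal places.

P(C) = 0.18

Bayes' rule in odds form gives O(C|E) = O(C)·[P(E|C)/P(E|¬C)], hence O(C) = O(C|E)/LR.
Posterior odds = 0.311/(1−0.311) = 0.4514. LR = 0.76/0.37 = 2.0541.
Prior odds = 0.4514/2.0541 = 0.2198, so P(C) = 0.2198/(1+0.2198) ≈ 0.18.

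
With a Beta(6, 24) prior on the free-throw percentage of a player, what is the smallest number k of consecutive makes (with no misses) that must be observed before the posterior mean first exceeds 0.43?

After k makes and 0 misses the posterior is Beta(6+k, 24), with mean (6+k)/(6+24+k).
Set (6+k)/(30+k) > 0.43 and solve: k > (0.43·30 − 6)/(1 − 0.43) = 12.105.
The smallest integer exceeding 12.105 is 13, and checking k=13: (19)/(43) = 0.4419 > 0.43.

k = 13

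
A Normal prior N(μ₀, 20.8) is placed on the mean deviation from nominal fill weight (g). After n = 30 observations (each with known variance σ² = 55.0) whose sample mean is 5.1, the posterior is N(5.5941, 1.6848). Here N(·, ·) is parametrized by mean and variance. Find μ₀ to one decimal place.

μ₀ = 11.2

With known observation variance, the Normal–Normal posterior has precision τ_n = τ₀ + n/σ² and mean μ_n = (τ₀μ₀ + (n/σ²)x̄)/τ_n.
Here τ₀ = 1/20.8 = 0.048077 and τ_data = 30/55.0 = 0.545455, so τ_n = 0.593532.
Rearranging for μ₀: μ₀ = (μ_n·τ_n − τ_data·x̄)/τ₀ = (5.5941·0.593532 − 0.545455·5.1) / 0.048077 = 0.538457/0.048077 ≈ 11.2.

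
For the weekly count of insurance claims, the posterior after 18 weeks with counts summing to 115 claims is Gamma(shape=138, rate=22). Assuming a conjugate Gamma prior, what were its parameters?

Gamma(shape=23, rate=4)

Gamma–Poisson conjugacy: posterior shape = α + Σxᵢ, posterior rate = β + n.
So α = 138 − 115 = 23 and β = 22 − 18 = 4.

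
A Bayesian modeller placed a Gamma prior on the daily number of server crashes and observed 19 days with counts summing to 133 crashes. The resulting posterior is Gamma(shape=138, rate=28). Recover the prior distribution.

Gamma–Poisson conjugacy: posterior shape = α + Σxᵢ, posterior rate = β + n.
So α = 138 − 133 = 5 and β = 28 − 19 = 9.

Gamma(shape=5, rate=9)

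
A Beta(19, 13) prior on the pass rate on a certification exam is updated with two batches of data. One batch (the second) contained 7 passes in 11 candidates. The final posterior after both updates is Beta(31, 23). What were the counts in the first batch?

5 passes and 6 failures

Sequential conjugate updates are equivalent to a single update on the pooled data, so total successes = posterior α − prior α and total failures = posterior β − prior β.
Total across both batches: 31−19=12 passes, 23−13=10 failures.
Subtract the second batch: 12−7=5 passes and 10−4=6 failures.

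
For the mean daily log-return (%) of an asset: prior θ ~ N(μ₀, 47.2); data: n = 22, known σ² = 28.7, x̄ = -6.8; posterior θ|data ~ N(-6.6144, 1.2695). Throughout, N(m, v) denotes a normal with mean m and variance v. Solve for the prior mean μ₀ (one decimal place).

With known observation variance, the Normal–Normal posterior has precision τ_n = τ₀ + n/σ² and mean μ_n = (τ₀μ₀ + (n/σ²)x̄)/τ_n.
Here τ₀ = 1/47.2 = 0.021186 and τ_data = 22/28.7 = 0.766551, so τ_n = 0.787737.
Rearranging for μ₀: μ₀ = (μ_n·τ_n − τ_data·x̄)/τ₀ = (-6.6144·0.787737 − 0.766551·-6.8) / 0.021186 = 0.002139/0.021186 ≈ 0.1.

μ₀ = 0.1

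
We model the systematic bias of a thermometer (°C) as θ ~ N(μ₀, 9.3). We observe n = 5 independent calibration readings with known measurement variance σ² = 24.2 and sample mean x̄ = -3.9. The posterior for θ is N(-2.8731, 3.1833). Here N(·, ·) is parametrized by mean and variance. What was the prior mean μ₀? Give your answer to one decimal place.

With known observation variance, the Normal–Normal posterior has precision τ_n = τ₀ + n/σ² and mean μ_n = (τ₀μ₀ + (n/σ²)x̄)/τ_n.
Here τ₀ = 1/9.3 = 0.107527 and τ_data = 5/24.2 = 0.206612, so τ_n = 0.314139.
Rearranging for μ₀: μ₀ = (μ_n·τ_n − τ_data·x̄)/τ₀ = (-2.8731·0.314139 − 0.206612·-3.9) / 0.107527 = -0.096766/0.107527 ≈ -0.9.

μ₀ = -0.9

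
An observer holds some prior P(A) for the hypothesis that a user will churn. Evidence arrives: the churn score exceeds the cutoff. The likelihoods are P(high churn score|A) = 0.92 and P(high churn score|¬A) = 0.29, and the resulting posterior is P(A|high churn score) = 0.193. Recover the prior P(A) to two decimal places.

In odds form, posterior odds = prior odds × likelihood ratio, so prior odds = posterior odds ÷ LR.
Posterior odds = 0.193/(1−0.193) = 0.2392. LR = 0.92/0.29 = 3.1724.
Prior odds = 0.2392/3.1724 = 0.0754, so P(A) = 0.0754/(1+0.0754) ≈ 0.07.

P(A) = 0.07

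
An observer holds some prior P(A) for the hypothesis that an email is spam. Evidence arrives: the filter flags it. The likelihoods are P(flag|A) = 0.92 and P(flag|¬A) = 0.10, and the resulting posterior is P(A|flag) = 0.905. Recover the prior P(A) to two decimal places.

Bayes' rule in odds form gives O(A|E) = O(A)·[P(E|A)/P(E|¬A)], hence O(A) = O(A|E)/LR.
Posterior odds = 0.905/(1−0.905) = 9.5263. LR = 0.92/0.10 = 9.2000.
Prior odds = 9.5263/9.2000 = 1.0355, so P(A) = 1.0355/(1+1.0355) ≈ 0.51.

P(A) = 0.51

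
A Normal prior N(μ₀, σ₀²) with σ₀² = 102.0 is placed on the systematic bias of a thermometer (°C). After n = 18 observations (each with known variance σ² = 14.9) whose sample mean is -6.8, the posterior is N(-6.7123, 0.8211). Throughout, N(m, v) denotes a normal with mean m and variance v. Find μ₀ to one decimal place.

μ₀ = 4.1

With known observation variance, the Normal–Normal posterior has precision τ_n = τ₀ + n/σ² and mean μ_n = (τ₀μ₀ + (n/σ²)x̄)/τ_n.
Here τ₀ = 1/102.0 = 0.009804 and τ_data = 18/14.9 = 1.208054, so τ_n = 1.217858.
Rearranging for μ₀: μ₀ = (μ_n·τ_n − τ_data·x̄)/τ₀ = (-6.7123·1.217858 − 1.208054·-6.8) / 0.009804 = 0.040139/0.009804 ≈ 4.1.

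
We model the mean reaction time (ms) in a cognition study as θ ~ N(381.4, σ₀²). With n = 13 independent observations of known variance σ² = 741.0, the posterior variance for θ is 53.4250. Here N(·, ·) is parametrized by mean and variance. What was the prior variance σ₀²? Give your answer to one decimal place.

Posterior precision equals prior precision plus data precision: 1/σ_n² = 1/σ₀² + n/σ².
So 1/σ₀² = 1/53.4250 − 13/741.0 = 0.018718 − 0.017544 = 0.001174.
Hence σ₀² = 1/0.001174 ≈ 851.8.

σ₀² = 851.8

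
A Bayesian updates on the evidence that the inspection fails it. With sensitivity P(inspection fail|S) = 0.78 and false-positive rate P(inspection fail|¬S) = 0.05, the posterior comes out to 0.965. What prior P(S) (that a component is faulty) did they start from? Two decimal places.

Bayes' rule in odds form gives O(S|E) = O(S)·[P(E|S)/P(E|¬S)], hence O(S) = O(S|E)/LR.
Posterior odds = 0.965/(1−0.965) = 27.5714. LR = 0.78/0.05 = 15.6000.
Prior odds = 27.5714/15.6000 = 1.7674, so P(S) = 1.7674/(1+1.7674) ≈ 0.64.

P(S) = 0.64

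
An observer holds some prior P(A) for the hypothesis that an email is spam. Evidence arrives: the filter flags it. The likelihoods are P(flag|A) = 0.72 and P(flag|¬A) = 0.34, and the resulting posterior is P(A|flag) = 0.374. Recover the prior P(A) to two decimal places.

P(A) = 0.22

In odds form, posterior odds = prior odds × likelihood ratio, so prior odds = posterior odds ÷ LR.
Posterior odds = 0.374/(1−0.374) = 0.5974. LR = 0.72/0.34 = 2.1176.
Prior odds = 0.5974/2.1176 = 0.2821, so P(A) = 0.2821/(1+0.2821) ≈ 0.22.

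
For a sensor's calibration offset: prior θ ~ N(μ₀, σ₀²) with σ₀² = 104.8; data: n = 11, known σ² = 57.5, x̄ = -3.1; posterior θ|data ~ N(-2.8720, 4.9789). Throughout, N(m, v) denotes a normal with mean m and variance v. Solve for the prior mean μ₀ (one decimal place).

With known observation variance, the Normal–Normal posterior has precision τ_n = τ₀ + n/σ² and mean μ_n = (τ₀μ₀ + (n/σ²)x̄)/τ_n.
Here τ₀ = 1/104.8 = 0.009542 and τ_data = 11/57.5 = 0.191304, so τ_n = 0.200846.
Rearranging for μ₀: μ₀ = (μ_n·τ_n − τ_data·x̄)/τ₀ = (-2.8720·0.200846 − 0.191304·-3.1) / 0.009542 = 0.016213/0.009542 ≈ 1.7.

μ₀ = 1.7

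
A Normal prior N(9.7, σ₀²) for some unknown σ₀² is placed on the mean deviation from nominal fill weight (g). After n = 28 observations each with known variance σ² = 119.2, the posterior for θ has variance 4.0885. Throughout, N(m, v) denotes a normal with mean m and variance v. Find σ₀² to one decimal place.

σ₀² = 103.2

For the Normal–Normal model with known σ², precisions add: τ_n = τ₀ + n/σ².
So 1/σ₀² = 1/4.0885 − 28/119.2 = 0.244588 − 0.234899 = 0.009689.
Hence σ₀² = 1/0.009689 ≈ 103.2.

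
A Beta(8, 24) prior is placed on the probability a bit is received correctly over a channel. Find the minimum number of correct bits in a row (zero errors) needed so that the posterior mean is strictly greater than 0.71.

k = 51

After k correct bits and 0 errors the posterior is Beta(8+k, 24), with mean (8+k)/(8+24+k).
Set (8+k)/(32+k) > 0.71 and solve: k > (0.71·32 − 8)/(1 − 0.71) = 50.759.
The smallest integer exceeding 50.759 is 51.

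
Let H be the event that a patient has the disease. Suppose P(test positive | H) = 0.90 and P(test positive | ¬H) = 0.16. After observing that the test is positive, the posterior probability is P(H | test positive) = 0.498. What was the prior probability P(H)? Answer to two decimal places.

In odds form, posterior odds = prior odds × likelihood ratio, so prior odds = posterior odds ÷ LR.
Posterior odds = 0.498/(1−0.498) = 0.9920. LR = 0.90/0.16 = 5.6250.
Prior odds = 0.9920/5.6250 = 0.1764, so P(H) = 0.1764/(1+0.1764) ≈ 0.15.

P(H) = 0.15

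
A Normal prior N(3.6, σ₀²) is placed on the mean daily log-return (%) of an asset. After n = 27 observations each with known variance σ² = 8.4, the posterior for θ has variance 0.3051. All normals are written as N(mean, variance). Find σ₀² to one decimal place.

σ₀² = 15.8

Posterior precision equals prior precision plus data precision: 1/σ_n² = 1/σ₀² + n/σ².
So 1/σ₀² = 1/0.3051 − 27/8.4 = 3.277614 − 3.214286 = 0.063328.
Hence σ₀² = 1/0.063328 ≈ 15.8.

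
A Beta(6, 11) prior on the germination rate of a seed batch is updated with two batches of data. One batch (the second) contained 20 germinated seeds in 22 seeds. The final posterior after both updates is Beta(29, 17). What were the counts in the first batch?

3 germinated seeds and 4 non-germinating seeds

Because Beta–binomial updating is additive in the counts, the combined data contributed (α_post−α_prior, β_post−β_prior) successes and failures.
Total across both batches: 29−6=23 germinated seeds, 17−11=6 non-germinating seeds.
Subtract the second batch: 23−20=3 germinated seeds and 6−2=4 non-germinating seeds.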